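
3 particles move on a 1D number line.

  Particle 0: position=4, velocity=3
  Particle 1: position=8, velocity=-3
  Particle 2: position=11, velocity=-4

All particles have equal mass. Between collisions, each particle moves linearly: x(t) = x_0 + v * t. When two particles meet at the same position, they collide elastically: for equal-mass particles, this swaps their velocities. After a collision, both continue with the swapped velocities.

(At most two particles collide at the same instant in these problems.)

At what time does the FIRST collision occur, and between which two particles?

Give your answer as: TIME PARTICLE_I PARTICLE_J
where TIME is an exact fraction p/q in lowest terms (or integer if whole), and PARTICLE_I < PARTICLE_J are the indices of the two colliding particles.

Pair (0,1): pos 4,8 vel 3,-3 -> gap=4, closing at 6/unit, collide at t=2/3
Pair (1,2): pos 8,11 vel -3,-4 -> gap=3, closing at 1/unit, collide at t=3
Earliest collision: t=2/3 between 0 and 1

Answer: 2/3 0 1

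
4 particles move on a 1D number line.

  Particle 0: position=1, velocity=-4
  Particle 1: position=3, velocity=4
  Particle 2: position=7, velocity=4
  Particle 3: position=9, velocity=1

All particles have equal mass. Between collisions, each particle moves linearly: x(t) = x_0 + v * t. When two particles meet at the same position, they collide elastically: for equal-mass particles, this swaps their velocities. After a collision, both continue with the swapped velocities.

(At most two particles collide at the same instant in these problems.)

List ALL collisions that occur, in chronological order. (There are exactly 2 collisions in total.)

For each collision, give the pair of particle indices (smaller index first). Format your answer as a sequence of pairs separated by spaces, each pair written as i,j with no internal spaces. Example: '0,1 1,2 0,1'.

Answer: 2,3 1,2

Derivation:
Collision at t=2/3: particles 2 and 3 swap velocities; positions: p0=-5/3 p1=17/3 p2=29/3 p3=29/3; velocities now: v0=-4 v1=4 v2=1 v3=4
Collision at t=2: particles 1 and 2 swap velocities; positions: p0=-7 p1=11 p2=11 p3=15; velocities now: v0=-4 v1=1 v2=4 v3=4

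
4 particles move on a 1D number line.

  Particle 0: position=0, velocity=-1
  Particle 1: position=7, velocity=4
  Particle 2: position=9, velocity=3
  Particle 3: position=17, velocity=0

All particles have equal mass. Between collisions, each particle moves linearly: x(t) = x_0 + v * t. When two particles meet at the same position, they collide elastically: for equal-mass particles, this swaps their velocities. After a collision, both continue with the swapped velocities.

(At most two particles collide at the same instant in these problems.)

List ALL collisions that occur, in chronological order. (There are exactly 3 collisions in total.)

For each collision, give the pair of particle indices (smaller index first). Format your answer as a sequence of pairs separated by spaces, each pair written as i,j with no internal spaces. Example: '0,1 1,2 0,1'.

Answer: 1,2 2,3 1,2

Derivation:
Collision at t=2: particles 1 and 2 swap velocities; positions: p0=-2 p1=15 p2=15 p3=17; velocities now: v0=-1 v1=3 v2=4 v3=0
Collision at t=5/2: particles 2 and 3 swap velocities; positions: p0=-5/2 p1=33/2 p2=17 p3=17; velocities now: v0=-1 v1=3 v2=0 v3=4
Collision at t=8/3: particles 1 and 2 swap velocities; positions: p0=-8/3 p1=17 p2=17 p3=53/3; velocities now: v0=-1 v1=0 v2=3 v3=4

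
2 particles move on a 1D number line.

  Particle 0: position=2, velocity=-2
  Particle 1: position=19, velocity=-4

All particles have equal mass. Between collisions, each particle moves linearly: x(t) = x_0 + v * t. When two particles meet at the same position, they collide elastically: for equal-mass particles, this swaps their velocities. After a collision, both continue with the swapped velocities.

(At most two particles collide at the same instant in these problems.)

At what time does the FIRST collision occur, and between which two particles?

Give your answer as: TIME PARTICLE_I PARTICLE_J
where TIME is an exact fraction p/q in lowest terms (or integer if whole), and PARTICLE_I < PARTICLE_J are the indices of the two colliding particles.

Answer: 17/2 0 1

Derivation:
Pair (0,1): pos 2,19 vel -2,-4 -> gap=17, closing at 2/unit, collide at t=17/2
Earliest collision: t=17/2 between 0 and 1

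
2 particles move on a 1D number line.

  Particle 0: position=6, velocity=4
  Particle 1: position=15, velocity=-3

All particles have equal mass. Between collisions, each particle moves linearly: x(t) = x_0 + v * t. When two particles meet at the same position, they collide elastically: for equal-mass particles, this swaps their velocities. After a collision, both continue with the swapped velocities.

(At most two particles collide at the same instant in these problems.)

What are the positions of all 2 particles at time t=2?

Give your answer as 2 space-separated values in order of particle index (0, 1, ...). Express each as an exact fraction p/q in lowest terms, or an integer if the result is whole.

Answer: 9 14

Derivation:
Collision at t=9/7: particles 0 and 1 swap velocities; positions: p0=78/7 p1=78/7; velocities now: v0=-3 v1=4
Advance to t=2 (no further collisions before then); velocities: v0=-3 v1=4; positions = 9 14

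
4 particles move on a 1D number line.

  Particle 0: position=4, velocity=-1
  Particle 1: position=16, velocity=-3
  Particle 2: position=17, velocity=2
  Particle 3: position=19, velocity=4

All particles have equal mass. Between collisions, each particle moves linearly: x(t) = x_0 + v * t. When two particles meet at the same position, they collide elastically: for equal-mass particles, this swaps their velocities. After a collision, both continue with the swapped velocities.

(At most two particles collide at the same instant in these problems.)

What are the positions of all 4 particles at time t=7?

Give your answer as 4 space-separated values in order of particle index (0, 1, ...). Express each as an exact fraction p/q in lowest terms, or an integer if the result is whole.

Collision at t=6: particles 0 and 1 swap velocities; positions: p0=-2 p1=-2 p2=29 p3=43; velocities now: v0=-3 v1=-1 v2=2 v3=4
Advance to t=7 (no further collisions before then); velocities: v0=-3 v1=-1 v2=2 v3=4; positions = -5 -3 31 47

Answer: -5 -3 31 47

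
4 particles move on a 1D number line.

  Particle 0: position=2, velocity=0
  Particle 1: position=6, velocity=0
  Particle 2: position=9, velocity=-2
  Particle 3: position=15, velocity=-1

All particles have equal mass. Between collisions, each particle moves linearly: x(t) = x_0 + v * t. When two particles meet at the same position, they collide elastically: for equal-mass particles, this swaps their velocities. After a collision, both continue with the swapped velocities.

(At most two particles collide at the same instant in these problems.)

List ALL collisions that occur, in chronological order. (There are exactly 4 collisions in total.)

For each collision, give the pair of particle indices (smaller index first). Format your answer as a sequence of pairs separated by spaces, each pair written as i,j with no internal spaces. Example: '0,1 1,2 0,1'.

Answer: 1,2 0,1 2,3 1,2

Derivation:
Collision at t=3/2: particles 1 and 2 swap velocities; positions: p0=2 p1=6 p2=6 p3=27/2; velocities now: v0=0 v1=-2 v2=0 v3=-1
Collision at t=7/2: particles 0 and 1 swap velocities; positions: p0=2 p1=2 p2=6 p3=23/2; velocities now: v0=-2 v1=0 v2=0 v3=-1
Collision at t=9: particles 2 and 3 swap velocities; positions: p0=-9 p1=2 p2=6 p3=6; velocities now: v0=-2 v1=0 v2=-1 v3=0
Collision at t=13: particles 1 and 2 swap velocities; positions: p0=-17 p1=2 p2=2 p3=6; velocities now: v0=-2 v1=-1 v2=0 v3=0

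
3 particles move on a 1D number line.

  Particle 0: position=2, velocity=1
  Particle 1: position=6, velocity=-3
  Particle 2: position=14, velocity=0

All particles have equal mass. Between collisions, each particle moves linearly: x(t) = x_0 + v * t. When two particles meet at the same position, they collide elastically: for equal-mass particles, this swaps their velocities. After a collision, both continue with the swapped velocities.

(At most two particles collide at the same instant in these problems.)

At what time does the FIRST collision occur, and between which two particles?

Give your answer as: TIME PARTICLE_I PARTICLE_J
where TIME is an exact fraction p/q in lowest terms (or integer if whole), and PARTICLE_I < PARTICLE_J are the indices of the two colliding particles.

Answer: 1 0 1

Derivation:
Pair (0,1): pos 2,6 vel 1,-3 -> gap=4, closing at 4/unit, collide at t=1
Pair (1,2): pos 6,14 vel -3,0 -> not approaching (rel speed -3 <= 0)
Earliest collision: t=1 between 0 and 1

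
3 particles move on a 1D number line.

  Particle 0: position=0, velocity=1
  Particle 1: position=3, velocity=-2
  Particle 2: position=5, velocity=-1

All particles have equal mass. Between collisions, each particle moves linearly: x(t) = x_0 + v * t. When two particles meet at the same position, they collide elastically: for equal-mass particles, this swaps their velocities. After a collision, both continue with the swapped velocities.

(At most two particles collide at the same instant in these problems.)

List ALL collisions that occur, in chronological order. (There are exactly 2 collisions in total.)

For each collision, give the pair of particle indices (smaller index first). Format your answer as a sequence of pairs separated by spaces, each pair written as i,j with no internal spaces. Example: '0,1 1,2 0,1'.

Answer: 0,1 1,2

Derivation:
Collision at t=1: particles 0 and 1 swap velocities; positions: p0=1 p1=1 p2=4; velocities now: v0=-2 v1=1 v2=-1
Collision at t=5/2: particles 1 and 2 swap velocities; positions: p0=-2 p1=5/2 p2=5/2; velocities now: v0=-2 v1=-1 v2=1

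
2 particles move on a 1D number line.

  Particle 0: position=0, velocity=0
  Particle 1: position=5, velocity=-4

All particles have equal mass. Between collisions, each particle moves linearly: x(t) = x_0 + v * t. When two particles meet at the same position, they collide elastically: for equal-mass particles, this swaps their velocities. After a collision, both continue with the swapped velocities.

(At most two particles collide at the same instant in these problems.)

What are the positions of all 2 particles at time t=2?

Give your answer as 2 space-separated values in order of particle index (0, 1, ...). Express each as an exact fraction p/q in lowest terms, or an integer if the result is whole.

Answer: -3 0

Derivation:
Collision at t=5/4: particles 0 and 1 swap velocities; positions: p0=0 p1=0; velocities now: v0=-4 v1=0
Advance to t=2 (no further collisions before then); velocities: v0=-4 v1=0; positions = -3 0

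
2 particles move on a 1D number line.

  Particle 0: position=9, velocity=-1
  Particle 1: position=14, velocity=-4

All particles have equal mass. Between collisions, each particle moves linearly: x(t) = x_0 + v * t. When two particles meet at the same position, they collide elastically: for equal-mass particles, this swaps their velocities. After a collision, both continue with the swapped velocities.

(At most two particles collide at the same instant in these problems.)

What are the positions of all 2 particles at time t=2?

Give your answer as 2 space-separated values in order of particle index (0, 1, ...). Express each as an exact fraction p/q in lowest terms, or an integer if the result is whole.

Answer: 6 7

Derivation:
Collision at t=5/3: particles 0 and 1 swap velocities; positions: p0=22/3 p1=22/3; velocities now: v0=-4 v1=-1
Advance to t=2 (no further collisions before then); velocities: v0=-4 v1=-1; positions = 6 7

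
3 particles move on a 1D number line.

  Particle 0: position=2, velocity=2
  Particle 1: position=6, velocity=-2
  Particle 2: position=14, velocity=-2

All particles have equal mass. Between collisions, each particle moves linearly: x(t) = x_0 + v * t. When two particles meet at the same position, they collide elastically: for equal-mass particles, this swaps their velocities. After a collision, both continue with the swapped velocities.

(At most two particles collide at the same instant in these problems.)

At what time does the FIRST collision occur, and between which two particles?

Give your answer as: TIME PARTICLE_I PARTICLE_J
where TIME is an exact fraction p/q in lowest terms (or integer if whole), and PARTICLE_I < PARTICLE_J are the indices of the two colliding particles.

Pair (0,1): pos 2,6 vel 2,-2 -> gap=4, closing at 4/unit, collide at t=1
Pair (1,2): pos 6,14 vel -2,-2 -> not approaching (rel speed 0 <= 0)
Earliest collision: t=1 between 0 and 1

Answer: 1 0 1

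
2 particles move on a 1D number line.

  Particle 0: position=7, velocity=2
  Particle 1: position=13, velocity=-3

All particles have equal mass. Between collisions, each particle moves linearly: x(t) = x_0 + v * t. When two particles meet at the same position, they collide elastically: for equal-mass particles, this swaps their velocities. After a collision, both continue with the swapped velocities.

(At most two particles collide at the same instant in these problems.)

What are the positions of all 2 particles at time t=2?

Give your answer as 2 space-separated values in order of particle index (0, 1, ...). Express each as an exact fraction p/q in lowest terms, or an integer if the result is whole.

Collision at t=6/5: particles 0 and 1 swap velocities; positions: p0=47/5 p1=47/5; velocities now: v0=-3 v1=2
Advance to t=2 (no further collisions before then); velocities: v0=-3 v1=2; positions = 7 11

Answer: 7 11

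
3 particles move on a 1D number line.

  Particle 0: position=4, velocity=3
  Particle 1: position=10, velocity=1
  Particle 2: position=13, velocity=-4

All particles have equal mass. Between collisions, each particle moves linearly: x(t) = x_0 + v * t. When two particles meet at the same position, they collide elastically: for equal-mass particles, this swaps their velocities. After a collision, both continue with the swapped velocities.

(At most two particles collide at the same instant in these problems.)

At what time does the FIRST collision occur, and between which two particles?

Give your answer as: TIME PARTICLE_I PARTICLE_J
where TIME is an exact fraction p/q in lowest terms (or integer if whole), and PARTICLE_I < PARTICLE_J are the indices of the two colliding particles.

Pair (0,1): pos 4,10 vel 3,1 -> gap=6, closing at 2/unit, collide at t=3
Pair (1,2): pos 10,13 vel 1,-4 -> gap=3, closing at 5/unit, collide at t=3/5
Earliest collision: t=3/5 between 1 and 2

Answer: 3/5 1 2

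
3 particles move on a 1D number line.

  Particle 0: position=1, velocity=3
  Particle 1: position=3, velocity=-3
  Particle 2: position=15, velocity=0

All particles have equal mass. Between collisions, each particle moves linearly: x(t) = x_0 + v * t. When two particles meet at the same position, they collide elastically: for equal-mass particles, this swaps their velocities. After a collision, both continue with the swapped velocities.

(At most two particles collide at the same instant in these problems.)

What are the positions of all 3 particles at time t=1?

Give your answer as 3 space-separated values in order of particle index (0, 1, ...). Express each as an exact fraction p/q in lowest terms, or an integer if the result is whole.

Collision at t=1/3: particles 0 and 1 swap velocities; positions: p0=2 p1=2 p2=15; velocities now: v0=-3 v1=3 v2=0
Advance to t=1 (no further collisions before then); velocities: v0=-3 v1=3 v2=0; positions = 0 4 15

Answer: 0 4 15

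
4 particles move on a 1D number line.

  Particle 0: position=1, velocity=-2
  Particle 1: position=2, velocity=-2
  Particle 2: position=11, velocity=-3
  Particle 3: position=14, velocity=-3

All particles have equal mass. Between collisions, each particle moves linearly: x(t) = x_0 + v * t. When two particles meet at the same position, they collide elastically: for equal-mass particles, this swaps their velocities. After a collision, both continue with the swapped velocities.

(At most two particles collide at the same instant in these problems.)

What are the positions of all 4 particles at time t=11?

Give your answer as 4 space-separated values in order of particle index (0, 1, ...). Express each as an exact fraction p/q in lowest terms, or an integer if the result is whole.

Collision at t=9: particles 1 and 2 swap velocities; positions: p0=-17 p1=-16 p2=-16 p3=-13; velocities now: v0=-2 v1=-3 v2=-2 v3=-3
Collision at t=10: particles 0 and 1 swap velocities; positions: p0=-19 p1=-19 p2=-18 p3=-16; velocities now: v0=-3 v1=-2 v2=-2 v3=-3
Advance to t=11 (no further collisions before then); velocities: v0=-3 v1=-2 v2=-2 v3=-3; positions = -22 -21 -20 -19

Answer: -22 -21 -20 -19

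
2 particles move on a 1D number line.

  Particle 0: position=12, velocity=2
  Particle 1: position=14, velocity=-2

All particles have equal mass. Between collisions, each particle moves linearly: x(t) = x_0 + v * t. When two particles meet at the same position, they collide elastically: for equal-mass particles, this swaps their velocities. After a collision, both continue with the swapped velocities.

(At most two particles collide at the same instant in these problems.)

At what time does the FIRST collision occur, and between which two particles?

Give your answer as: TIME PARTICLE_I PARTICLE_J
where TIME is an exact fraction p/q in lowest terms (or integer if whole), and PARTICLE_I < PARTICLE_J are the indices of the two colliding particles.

Answer: 1/2 0 1

Derivation:
Pair (0,1): pos 12,14 vel 2,-2 -> gap=2, closing at 4/unit, collide at t=1/2
Earliest collision: t=1/2 between 0 and 1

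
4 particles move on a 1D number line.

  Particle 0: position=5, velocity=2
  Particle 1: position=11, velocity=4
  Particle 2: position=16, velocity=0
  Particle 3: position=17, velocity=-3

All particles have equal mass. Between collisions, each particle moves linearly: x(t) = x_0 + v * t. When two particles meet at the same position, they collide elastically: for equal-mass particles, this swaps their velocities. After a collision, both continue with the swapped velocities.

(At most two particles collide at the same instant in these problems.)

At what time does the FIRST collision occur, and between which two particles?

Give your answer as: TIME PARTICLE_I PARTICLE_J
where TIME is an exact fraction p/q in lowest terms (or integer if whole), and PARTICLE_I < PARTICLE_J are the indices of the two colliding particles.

Pair (0,1): pos 5,11 vel 2,4 -> not approaching (rel speed -2 <= 0)
Pair (1,2): pos 11,16 vel 4,0 -> gap=5, closing at 4/unit, collide at t=5/4
Pair (2,3): pos 16,17 vel 0,-3 -> gap=1, closing at 3/unit, collide at t=1/3
Earliest collision: t=1/3 between 2 and 3

Answer: 1/3 2 3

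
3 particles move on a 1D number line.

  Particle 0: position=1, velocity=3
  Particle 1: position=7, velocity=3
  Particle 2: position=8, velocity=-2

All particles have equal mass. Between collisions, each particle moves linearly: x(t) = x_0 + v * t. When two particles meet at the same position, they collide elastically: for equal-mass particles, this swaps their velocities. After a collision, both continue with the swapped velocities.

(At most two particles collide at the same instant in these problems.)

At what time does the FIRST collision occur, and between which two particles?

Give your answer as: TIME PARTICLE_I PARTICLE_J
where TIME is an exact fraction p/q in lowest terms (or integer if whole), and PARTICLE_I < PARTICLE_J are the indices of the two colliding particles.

Answer: 1/5 1 2

Derivation:
Pair (0,1): pos 1,7 vel 3,3 -> not approaching (rel speed 0 <= 0)
Pair (1,2): pos 7,8 vel 3,-2 -> gap=1, closing at 5/unit, collide at t=1/5
Earliest collision: t=1/5 between 1 and 2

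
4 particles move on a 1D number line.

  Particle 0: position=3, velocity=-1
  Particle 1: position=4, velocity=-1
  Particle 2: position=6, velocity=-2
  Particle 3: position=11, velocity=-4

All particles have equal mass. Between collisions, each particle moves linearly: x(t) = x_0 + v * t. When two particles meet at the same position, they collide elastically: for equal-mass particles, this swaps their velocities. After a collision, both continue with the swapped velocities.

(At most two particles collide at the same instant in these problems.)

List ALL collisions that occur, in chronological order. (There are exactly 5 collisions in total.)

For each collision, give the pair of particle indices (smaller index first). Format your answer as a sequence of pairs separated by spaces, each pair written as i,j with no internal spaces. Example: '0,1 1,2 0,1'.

Collision at t=2: particles 1 and 2 swap velocities; positions: p0=1 p1=2 p2=2 p3=3; velocities now: v0=-1 v1=-2 v2=-1 v3=-4
Collision at t=7/3: particles 2 and 3 swap velocities; positions: p0=2/3 p1=4/3 p2=5/3 p3=5/3; velocities now: v0=-1 v1=-2 v2=-4 v3=-1
Collision at t=5/2: particles 1 and 2 swap velocities; positions: p0=1/2 p1=1 p2=1 p3=3/2; velocities now: v0=-1 v1=-4 v2=-2 v3=-1
Collision at t=8/3: particles 0 and 1 swap velocities; positions: p0=1/3 p1=1/3 p2=2/3 p3=4/3; velocities now: v0=-4 v1=-1 v2=-2 v3=-1
Collision at t=3: particles 1 and 2 swap velocities; positions: p0=-1 p1=0 p2=0 p3=1; velocities now: v0=-4 v1=-2 v2=-1 v3=-1

Answer: 1,2 2,3 1,2 0,1 1,2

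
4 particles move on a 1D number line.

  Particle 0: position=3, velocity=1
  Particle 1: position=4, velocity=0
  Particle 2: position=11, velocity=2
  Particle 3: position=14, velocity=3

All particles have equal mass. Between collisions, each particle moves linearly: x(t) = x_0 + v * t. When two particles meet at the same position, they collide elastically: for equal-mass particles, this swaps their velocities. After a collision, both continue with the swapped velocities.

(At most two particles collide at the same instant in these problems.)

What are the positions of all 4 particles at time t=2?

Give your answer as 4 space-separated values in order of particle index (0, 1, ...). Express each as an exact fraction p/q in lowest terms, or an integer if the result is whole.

Answer: 4 5 15 20

Derivation:
Collision at t=1: particles 0 and 1 swap velocities; positions: p0=4 p1=4 p2=13 p3=17; velocities now: v0=0 v1=1 v2=2 v3=3
Advance to t=2 (no further collisions before then); velocities: v0=0 v1=1 v2=2 v3=3; positions = 4 5 15 20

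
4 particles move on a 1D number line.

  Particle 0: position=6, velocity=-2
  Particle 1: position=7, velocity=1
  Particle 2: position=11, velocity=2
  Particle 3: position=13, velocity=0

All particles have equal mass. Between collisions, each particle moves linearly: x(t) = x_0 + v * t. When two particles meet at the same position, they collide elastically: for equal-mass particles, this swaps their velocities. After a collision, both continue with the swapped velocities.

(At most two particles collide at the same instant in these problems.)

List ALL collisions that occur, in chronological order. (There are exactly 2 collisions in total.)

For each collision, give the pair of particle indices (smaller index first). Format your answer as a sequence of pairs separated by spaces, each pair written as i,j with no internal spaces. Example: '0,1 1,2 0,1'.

Collision at t=1: particles 2 and 3 swap velocities; positions: p0=4 p1=8 p2=13 p3=13; velocities now: v0=-2 v1=1 v2=0 v3=2
Collision at t=6: particles 1 and 2 swap velocities; positions: p0=-6 p1=13 p2=13 p3=23; velocities now: v0=-2 v1=0 v2=1 v3=2

Answer: 2,3 1,2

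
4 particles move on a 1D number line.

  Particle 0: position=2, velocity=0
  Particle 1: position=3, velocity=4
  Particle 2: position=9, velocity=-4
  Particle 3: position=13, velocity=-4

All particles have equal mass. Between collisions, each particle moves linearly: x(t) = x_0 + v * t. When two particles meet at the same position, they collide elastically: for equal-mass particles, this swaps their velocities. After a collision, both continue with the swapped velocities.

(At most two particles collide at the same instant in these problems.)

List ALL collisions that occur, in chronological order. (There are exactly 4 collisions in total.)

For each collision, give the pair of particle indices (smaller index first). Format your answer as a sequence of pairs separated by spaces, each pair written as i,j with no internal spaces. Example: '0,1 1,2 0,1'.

Answer: 1,2 2,3 0,1 1,2

Derivation:
Collision at t=3/4: particles 1 and 2 swap velocities; positions: p0=2 p1=6 p2=6 p3=10; velocities now: v0=0 v1=-4 v2=4 v3=-4
Collision at t=5/4: particles 2 and 3 swap velocities; positions: p0=2 p1=4 p2=8 p3=8; velocities now: v0=0 v1=-4 v2=-4 v3=4
Collision at t=7/4: particles 0 and 1 swap velocities; positions: p0=2 p1=2 p2=6 p3=10; velocities now: v0=-4 v1=0 v2=-4 v3=4
Collision at t=11/4: particles 1 and 2 swap velocities; positions: p0=-2 p1=2 p2=2 p3=14; velocities now: v0=-4 v1=-4 v2=0 v3=4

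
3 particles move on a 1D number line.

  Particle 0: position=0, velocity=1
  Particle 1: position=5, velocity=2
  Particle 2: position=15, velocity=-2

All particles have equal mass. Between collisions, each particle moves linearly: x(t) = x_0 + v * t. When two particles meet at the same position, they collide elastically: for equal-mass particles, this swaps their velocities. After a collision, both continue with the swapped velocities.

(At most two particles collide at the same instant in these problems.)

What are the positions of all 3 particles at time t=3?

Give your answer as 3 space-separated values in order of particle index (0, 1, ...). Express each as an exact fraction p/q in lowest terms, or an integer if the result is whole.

Collision at t=5/2: particles 1 and 2 swap velocities; positions: p0=5/2 p1=10 p2=10; velocities now: v0=1 v1=-2 v2=2
Advance to t=3 (no further collisions before then); velocities: v0=1 v1=-2 v2=2; positions = 3 9 11

Answer: 3 9 11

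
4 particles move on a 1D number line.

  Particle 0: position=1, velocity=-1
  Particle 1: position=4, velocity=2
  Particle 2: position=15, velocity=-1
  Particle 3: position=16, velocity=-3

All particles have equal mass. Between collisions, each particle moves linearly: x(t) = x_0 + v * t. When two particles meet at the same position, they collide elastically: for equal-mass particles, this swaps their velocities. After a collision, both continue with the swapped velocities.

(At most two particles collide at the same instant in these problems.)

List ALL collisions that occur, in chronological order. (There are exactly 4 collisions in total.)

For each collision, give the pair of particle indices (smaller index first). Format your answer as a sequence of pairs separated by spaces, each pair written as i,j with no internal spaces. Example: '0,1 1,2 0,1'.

Collision at t=1/2: particles 2 and 3 swap velocities; positions: p0=1/2 p1=5 p2=29/2 p3=29/2; velocities now: v0=-1 v1=2 v2=-3 v3=-1
Collision at t=12/5: particles 1 and 2 swap velocities; positions: p0=-7/5 p1=44/5 p2=44/5 p3=63/5; velocities now: v0=-1 v1=-3 v2=2 v3=-1
Collision at t=11/3: particles 2 and 3 swap velocities; positions: p0=-8/3 p1=5 p2=34/3 p3=34/3; velocities now: v0=-1 v1=-3 v2=-1 v3=2
Collision at t=15/2: particles 0 and 1 swap velocities; positions: p0=-13/2 p1=-13/2 p2=15/2 p3=19; velocities now: v0=-3 v1=-1 v2=-1 v3=2

Answer: 2,3 1,2 2,3 0,1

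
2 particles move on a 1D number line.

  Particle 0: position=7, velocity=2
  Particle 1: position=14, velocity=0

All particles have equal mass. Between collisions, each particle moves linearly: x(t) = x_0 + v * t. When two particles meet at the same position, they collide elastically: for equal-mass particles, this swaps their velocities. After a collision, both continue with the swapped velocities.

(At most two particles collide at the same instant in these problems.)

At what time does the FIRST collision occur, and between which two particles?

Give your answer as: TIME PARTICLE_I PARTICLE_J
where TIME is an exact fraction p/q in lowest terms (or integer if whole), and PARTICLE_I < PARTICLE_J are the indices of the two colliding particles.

Pair (0,1): pos 7,14 vel 2,0 -> gap=7, closing at 2/unit, collide at t=7/2
Earliest collision: t=7/2 between 0 and 1

Answer: 7/2 0 1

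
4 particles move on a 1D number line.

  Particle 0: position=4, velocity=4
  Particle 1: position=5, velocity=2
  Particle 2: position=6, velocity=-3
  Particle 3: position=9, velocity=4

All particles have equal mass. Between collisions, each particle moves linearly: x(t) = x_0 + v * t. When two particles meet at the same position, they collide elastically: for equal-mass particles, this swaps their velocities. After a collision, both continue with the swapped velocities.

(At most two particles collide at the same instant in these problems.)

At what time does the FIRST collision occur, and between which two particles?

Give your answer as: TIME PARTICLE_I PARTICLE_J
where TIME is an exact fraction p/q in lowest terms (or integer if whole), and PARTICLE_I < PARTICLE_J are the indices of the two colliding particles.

Answer: 1/5 1 2

Derivation:
Pair (0,1): pos 4,5 vel 4,2 -> gap=1, closing at 2/unit, collide at t=1/2
Pair (1,2): pos 5,6 vel 2,-3 -> gap=1, closing at 5/unit, collide at t=1/5
Pair (2,3): pos 6,9 vel -3,4 -> not approaching (rel speed -7 <= 0)
Earliest collision: t=1/5 between 1 and 2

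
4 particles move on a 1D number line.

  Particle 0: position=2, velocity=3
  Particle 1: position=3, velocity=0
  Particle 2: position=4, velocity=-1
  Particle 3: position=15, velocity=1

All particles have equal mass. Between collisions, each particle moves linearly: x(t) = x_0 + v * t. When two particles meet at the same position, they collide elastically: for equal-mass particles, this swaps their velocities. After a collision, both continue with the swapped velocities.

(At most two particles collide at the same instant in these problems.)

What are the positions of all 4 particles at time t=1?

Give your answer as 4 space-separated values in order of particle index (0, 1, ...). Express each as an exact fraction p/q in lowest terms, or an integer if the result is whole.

Answer: 3 3 5 16

Derivation:
Collision at t=1/3: particles 0 and 1 swap velocities; positions: p0=3 p1=3 p2=11/3 p3=46/3; velocities now: v0=0 v1=3 v2=-1 v3=1
Collision at t=1/2: particles 1 and 2 swap velocities; positions: p0=3 p1=7/2 p2=7/2 p3=31/2; velocities now: v0=0 v1=-1 v2=3 v3=1
Collision at t=1: particles 0 and 1 swap velocities; positions: p0=3 p1=3 p2=5 p3=16; velocities now: v0=-1 v1=0 v2=3 v3=1
Advance to t=1 (no further collisions before then); velocities: v0=-1 v1=0 v2=3 v3=1; positions = 3 3 5 16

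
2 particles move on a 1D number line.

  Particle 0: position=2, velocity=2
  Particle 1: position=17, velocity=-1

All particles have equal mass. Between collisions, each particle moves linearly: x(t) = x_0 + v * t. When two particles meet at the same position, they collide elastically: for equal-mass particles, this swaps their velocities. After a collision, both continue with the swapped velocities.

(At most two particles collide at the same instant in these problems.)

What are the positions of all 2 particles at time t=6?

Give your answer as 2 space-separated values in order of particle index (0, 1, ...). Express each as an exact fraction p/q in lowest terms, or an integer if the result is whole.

Collision at t=5: particles 0 and 1 swap velocities; positions: p0=12 p1=12; velocities now: v0=-1 v1=2
Advance to t=6 (no further collisions before then); velocities: v0=-1 v1=2; positions = 11 14

Answer: 11 14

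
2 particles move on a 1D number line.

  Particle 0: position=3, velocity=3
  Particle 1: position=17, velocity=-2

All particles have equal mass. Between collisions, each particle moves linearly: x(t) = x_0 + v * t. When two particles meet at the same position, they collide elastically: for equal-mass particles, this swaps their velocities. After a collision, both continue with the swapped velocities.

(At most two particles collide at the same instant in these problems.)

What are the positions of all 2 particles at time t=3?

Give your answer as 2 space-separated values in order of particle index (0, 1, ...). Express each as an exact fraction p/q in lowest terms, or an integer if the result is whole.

Collision at t=14/5: particles 0 and 1 swap velocities; positions: p0=57/5 p1=57/5; velocities now: v0=-2 v1=3
Advance to t=3 (no further collisions before then); velocities: v0=-2 v1=3; positions = 11 12

Answer: 11 12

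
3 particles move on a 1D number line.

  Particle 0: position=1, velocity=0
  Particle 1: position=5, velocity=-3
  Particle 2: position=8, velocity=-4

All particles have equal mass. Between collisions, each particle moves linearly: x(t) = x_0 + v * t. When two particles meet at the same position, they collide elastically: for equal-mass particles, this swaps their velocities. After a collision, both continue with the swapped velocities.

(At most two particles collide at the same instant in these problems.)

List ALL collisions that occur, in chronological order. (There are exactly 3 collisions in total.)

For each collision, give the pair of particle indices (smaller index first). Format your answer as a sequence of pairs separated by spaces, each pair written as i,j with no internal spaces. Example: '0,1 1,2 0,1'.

Answer: 0,1 1,2 0,1

Derivation:
Collision at t=4/3: particles 0 and 1 swap velocities; positions: p0=1 p1=1 p2=8/3; velocities now: v0=-3 v1=0 v2=-4
Collision at t=7/4: particles 1 and 2 swap velocities; positions: p0=-1/4 p1=1 p2=1; velocities now: v0=-3 v1=-4 v2=0
Collision at t=3: particles 0 and 1 swap velocities; positions: p0=-4 p1=-4 p2=1; velocities now: v0=-4 v1=-3 v2=0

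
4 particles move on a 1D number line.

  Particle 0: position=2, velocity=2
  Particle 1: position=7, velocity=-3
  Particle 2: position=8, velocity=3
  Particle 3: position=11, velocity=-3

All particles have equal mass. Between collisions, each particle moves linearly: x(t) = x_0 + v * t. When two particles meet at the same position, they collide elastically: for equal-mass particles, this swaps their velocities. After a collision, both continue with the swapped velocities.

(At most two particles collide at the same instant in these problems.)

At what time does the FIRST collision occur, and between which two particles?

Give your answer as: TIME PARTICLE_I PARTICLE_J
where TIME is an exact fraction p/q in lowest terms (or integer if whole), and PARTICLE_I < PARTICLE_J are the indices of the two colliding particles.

Pair (0,1): pos 2,7 vel 2,-3 -> gap=5, closing at 5/unit, collide at t=1
Pair (1,2): pos 7,8 vel -3,3 -> not approaching (rel speed -6 <= 0)
Pair (2,3): pos 8,11 vel 3,-3 -> gap=3, closing at 6/unit, collide at t=1/2
Earliest collision: t=1/2 between 2 and 3

Answer: 1/2 2 3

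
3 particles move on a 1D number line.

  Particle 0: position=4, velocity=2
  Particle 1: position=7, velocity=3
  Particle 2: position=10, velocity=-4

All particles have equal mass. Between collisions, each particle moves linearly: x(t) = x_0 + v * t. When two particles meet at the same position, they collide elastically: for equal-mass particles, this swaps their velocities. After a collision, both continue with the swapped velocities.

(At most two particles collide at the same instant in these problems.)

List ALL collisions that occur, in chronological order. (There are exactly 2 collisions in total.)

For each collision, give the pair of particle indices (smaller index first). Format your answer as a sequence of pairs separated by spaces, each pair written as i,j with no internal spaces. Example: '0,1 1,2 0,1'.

Answer: 1,2 0,1

Derivation:
Collision at t=3/7: particles 1 and 2 swap velocities; positions: p0=34/7 p1=58/7 p2=58/7; velocities now: v0=2 v1=-4 v2=3
Collision at t=1: particles 0 and 1 swap velocities; positions: p0=6 p1=6 p2=10; velocities now: v0=-4 v1=2 v2=3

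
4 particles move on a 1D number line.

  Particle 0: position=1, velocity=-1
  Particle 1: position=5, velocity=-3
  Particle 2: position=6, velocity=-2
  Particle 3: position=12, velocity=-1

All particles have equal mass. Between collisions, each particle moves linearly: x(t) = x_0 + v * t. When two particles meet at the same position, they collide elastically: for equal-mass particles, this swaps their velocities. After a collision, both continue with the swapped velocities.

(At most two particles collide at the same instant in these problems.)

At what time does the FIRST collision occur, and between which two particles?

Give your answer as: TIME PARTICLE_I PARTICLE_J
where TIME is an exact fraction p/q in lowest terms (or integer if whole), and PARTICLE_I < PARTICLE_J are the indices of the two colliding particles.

Pair (0,1): pos 1,5 vel -1,-3 -> gap=4, closing at 2/unit, collide at t=2
Pair (1,2): pos 5,6 vel -3,-2 -> not approaching (rel speed -1 <= 0)
Pair (2,3): pos 6,12 vel -2,-1 -> not approaching (rel speed -1 <= 0)
Earliest collision: t=2 between 0 and 1

Answer: 2 0 1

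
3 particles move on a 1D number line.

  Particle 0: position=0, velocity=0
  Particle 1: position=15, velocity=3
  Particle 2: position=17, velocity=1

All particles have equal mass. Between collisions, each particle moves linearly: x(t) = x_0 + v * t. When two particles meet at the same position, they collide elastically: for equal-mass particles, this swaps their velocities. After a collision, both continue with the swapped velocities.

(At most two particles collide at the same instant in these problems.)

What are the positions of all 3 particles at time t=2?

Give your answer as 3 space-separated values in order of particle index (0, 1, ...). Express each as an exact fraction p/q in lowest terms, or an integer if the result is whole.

Collision at t=1: particles 1 and 2 swap velocities; positions: p0=0 p1=18 p2=18; velocities now: v0=0 v1=1 v2=3
Advance to t=2 (no further collisions before then); velocities: v0=0 v1=1 v2=3; positions = 0 19 21

Answer: 0 19 21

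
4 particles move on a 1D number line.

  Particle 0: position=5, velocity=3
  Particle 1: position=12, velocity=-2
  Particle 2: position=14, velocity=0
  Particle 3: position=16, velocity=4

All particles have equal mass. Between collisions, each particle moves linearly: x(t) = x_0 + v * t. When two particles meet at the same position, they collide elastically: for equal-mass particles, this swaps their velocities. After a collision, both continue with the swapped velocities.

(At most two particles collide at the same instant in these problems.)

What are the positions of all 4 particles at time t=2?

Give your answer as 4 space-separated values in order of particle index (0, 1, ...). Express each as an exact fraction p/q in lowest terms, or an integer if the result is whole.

Answer: 8 11 14 24

Derivation:
Collision at t=7/5: particles 0 and 1 swap velocities; positions: p0=46/5 p1=46/5 p2=14 p3=108/5; velocities now: v0=-2 v1=3 v2=0 v3=4
Advance to t=2 (no further collisions before then); velocities: v0=-2 v1=3 v2=0 v3=4; positions = 8 11 14 24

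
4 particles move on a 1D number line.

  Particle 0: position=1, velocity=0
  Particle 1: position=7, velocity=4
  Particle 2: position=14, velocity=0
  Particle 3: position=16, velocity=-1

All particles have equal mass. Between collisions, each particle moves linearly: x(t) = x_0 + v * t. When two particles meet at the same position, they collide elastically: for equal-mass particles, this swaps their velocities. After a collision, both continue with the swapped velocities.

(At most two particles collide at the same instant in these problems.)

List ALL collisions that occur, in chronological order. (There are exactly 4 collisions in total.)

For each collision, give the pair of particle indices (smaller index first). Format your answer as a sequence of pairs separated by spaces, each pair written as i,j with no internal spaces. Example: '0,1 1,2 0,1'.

Collision at t=7/4: particles 1 and 2 swap velocities; positions: p0=1 p1=14 p2=14 p3=57/4; velocities now: v0=0 v1=0 v2=4 v3=-1
Collision at t=9/5: particles 2 and 3 swap velocities; positions: p0=1 p1=14 p2=71/5 p3=71/5; velocities now: v0=0 v1=0 v2=-1 v3=4
Collision at t=2: particles 1 and 2 swap velocities; positions: p0=1 p1=14 p2=14 p3=15; velocities now: v0=0 v1=-1 v2=0 v3=4
Collision at t=15: particles 0 and 1 swap velocities; positions: p0=1 p1=1 p2=14 p3=67; velocities now: v0=-1 v1=0 v2=0 v3=4

Answer: 1,2 2,3 1,2 0,1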